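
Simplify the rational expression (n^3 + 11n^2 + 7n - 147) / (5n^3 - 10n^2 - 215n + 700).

(n^2 + 4n - 21)/(5n^2 - 45n + 100)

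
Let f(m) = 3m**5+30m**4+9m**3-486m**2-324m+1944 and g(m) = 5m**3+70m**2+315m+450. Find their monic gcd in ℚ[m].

m**2+9m+18

By polynomial division,
  3m**5+30m**4+9m**3-486m**2-324m+1944 = ((3/5)m**2-(12/5)m-12/5)(5m**3+70m**2+315m+450) + (168m**2+1512m+3024)
  5m**3+70m**2+315m+450 = ((5/168)m+25/168)(168m**2+1512m+3024) + (0)
Last nonzero remainder: 168m**2+1512m+3024. Dividing through by 168 gives the monic gcd m**2+9m+18.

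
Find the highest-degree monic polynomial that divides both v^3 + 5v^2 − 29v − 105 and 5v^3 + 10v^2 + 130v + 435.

v + 3

Apply the Euclidean algorithm:
  v^3 + 5v^2 − 29v − 105 = (1/5)(5v^3 + 10v^2 + 130v + 435) + (3v^2 − 55v − 192)
  5v^3 + 10v^2 + 130v + 435 = ((5/3)v + 305/9)(3v^2 − 55v − 192) + ((20825/9)v + 20825/3)
  3v^2 − 55v − 192 = ((27/20825)v − 576/20825)((20825/9)v + 20825/3) + (0)
Last nonzero remainder: (20825/9)v + 20825/3. Dividing through by 20825/9 gives the monic gcd v + 3.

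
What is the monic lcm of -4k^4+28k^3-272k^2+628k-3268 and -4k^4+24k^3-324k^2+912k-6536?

By polynomial division,
  -4k^4+28k^3-272k^2+628k-3268 = (-4k^4+24k^3-324k^2+912k-6536) + (4k^3+52k^2-284k+3268)
  -4k^4+24k^3-324k^2+912k-6536 = (-k+19)(4k^3+52k^2-284k+3268) + (-1596k^2+9576k-68628)
  4k^3+52k^2-284k+3268 = (-(1/399)k-1/21)(-1596k^2+9576k-68628) + (0)
Last nonzero remainder: -1596k^2+9576k-68628. Dividing through by -1596 gives the monic gcd k^2-6k+43.
Then lcm(f, g) = f·g / gcd(f, g); expanding and making the result monic gives the answer.

k^6-7k^5+106k^4-423k^3+3401k^2-5966k+31046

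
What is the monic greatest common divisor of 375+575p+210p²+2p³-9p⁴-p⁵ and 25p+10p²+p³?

By polynomial division,
  -p⁵-9p⁴+2p³+210p²+575p+375 = (-p²+p+17)(p³+10p²+25p) + (15p²+150p+375)
  p³+10p²+25p = ((1/15)p)(15p²+150p+375) + (0)
Last nonzero remainder: 15p²+150p+375. Dividing through by 15 gives the monic gcd p²+10p+25.

25+10p+p²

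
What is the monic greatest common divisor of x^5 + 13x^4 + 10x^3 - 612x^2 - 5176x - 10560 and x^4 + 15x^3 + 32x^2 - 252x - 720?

Repeated division with remainder:
  x^5 + 13x^4 + 10x^3 - 612x^2 - 5176x - 10560 = (x - 2)(x^4 + 15x^3 + 32x^2 - 252x - 720) + (8x^3 - 296x^2 - 4960x - 12000)
  x^4 + 15x^3 + 32x^2 - 252x - 720 = ((1/8)x + 13/2)(8x^3 - 296x^2 - 4960x - 12000) + (2576x^2 + 33488x + 77280)
  8x^3 - 296x^2 - 4960x - 12000 = ((1/322)x - 25/161)(2576x^2 + 33488x + 77280) + (0)
Last nonzero remainder: 2576x^2 + 33488x + 77280. Dividing through by 2576 gives the monic gcd x^2 + 13x + 30.

x^2 + 13x + 30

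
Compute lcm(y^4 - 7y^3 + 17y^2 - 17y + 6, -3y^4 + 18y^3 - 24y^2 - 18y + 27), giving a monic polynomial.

y^6 - 9y^5 + 28y^4 - 30y^3 - 11y^2 + 39y - 18

Euclidean algorithm in ℚ[y]:
  y^4 - 7y^3 + 17y^2 - 17y + 6 = (-1/3)(-3y^4 + 18y^3 - 24y^2 - 18y + 27) + (-y^3 + 9y^2 - 23y + 15)
  -3y^4 + 18y^3 - 24y^2 - 18y + 27 = (3y + 9)(-y^3 + 9y^2 - 23y + 15) + (-36y^2 + 144y - 108)
  -y^3 + 9y^2 - 23y + 15 = ((1/36)y - 5/36)(-36y^2 + 144y - 108) + (0)
Last nonzero remainder: -36y^2 + 144y - 108. Dividing through by -36 gives the monic gcd y^2 - 4y + 3.
Then lcm(f, g) = f·g / gcd(f, g); expanding and making the result monic gives the answer.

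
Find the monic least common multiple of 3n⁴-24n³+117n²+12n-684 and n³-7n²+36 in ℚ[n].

n⁵-14n⁴+87n³-230n²-252n+1368

Euclidean algorithm in ℚ[n]:
  3n⁴-24n³+117n²+12n-684 = (3n-3)(n³-7n²+36) + (96n²-96n-576)
  n³-7n²+36 = ((1/96)n-1/16)(96n²-96n-576) + (0)
Last nonzero remainder: 96n²-96n-576. Dividing through by 96 gives the monic gcd n²-n-6.
Then lcm(f, g) = f·g / gcd(f, g); expanding and making the result monic gives the answer.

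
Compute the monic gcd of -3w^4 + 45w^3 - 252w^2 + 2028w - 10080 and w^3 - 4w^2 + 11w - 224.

w - 7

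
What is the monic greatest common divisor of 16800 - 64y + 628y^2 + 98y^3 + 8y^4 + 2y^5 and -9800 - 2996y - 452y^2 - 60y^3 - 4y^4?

350 + 57y + 8y^2 + y^3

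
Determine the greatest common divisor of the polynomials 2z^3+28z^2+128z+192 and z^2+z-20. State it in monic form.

Repeated division with remainder:
  2z^3+28z^2+128z+192 = (2z+26)(z^2+z-20) + (142z+712)
  z^2+z-20 = ((1/142)z-285/10082)(142z+712) + (640/5041)
  142z+712 = ((357911/320)z+448649/80)(640/5041) + (0)
The last nonzero remainder is the constant 640/5041, so the polynomials are coprime and gcd = 1.

1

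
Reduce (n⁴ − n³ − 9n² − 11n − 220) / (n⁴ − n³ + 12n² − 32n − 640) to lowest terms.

Apply the Euclidean algorithm:
  n⁴ − n³ − 9n² − 11n − 220 = (n⁴ − n³ + 12n² − 32n − 640) + (−21n² + 21n + 420)
  n⁴ − n³ + 12n² − 32n − 640 = (−(1/21)n² − 32/21)(−21n² + 21n + 420) + (0)
Last nonzero remainder: −21n² + 21n + 420. Dividing through by −21 gives the monic gcd n² − n − 20.
Cancel n² − n − 20 from numerator and denominator to get the reduced form.

(n² + 11)/(n² + 32)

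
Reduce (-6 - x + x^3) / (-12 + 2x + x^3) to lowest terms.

(3 + 2x + x^2)/(6 + 2x + x^2)

Euclidean algorithm in ℚ[x]:
  x^3 - x - 6 = (x^3 + 2x - 12) + (-3x + 6)
  x^3 + 2x - 12 = (-(1/3)x^2 - (2/3)x - 2)(-3x + 6) + (0)
Last nonzero remainder: -3x + 6. Dividing through by -3 gives the monic gcd x - 2.
Cancel x - 2 from numerator and denominator to get the reduced form.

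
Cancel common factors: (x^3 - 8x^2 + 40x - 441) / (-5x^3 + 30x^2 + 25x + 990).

(-x^2 - x - 49)/(5x^2 + 15x + 110)

Apply the Euclidean algorithm:
  x^3 - 8x^2 + 40x - 441 = (-1/5)(-5x^3 + 30x^2 + 25x + 990) + (-2x^2 + 45x - 243)
  -5x^3 + 30x^2 + 25x + 990 = ((5/2)x + 165/4)(-2x^2 + 45x - 243) + (-(4895/4)x + 44055/4)
  -2x^2 + 45x - 243 = ((8/4895)x - 108/4895)(-(4895/4)x + 44055/4) + (0)
Last nonzero remainder: -(4895/4)x + 44055/4. Dividing through by -4895/4 gives the monic gcd x - 9.
Cancel x - 9 from numerator and denominator to get the reduced form.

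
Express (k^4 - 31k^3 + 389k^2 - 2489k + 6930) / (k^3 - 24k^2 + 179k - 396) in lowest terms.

(k^2 - 11k + 70)/(k - 4)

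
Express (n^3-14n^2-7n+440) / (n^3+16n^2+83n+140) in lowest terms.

Apply the Euclidean algorithm:
  n^3-14n^2-7n+440 = (n^3+16n^2+83n+140) + (-30n^2-90n+300)
  n^3+16n^2+83n+140 = (-(1/30)n-13/30)(-30n^2-90n+300) + (54n+270)
  -30n^2-90n+300 = (-(5/9)n+10/9)(54n+270) + (0)
Last nonzero remainder: 54n+270. Dividing through by 54 gives the monic gcd n+5.
Cancel n+5 from numerator and denominator to get the reduced form.

(n^2-19n+88)/(n^2+11n+28)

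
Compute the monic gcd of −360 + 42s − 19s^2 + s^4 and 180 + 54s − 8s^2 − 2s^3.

−30 + s + s^2

Repeated division with remainder:
  s^4 − 19s^2 + 42s − 360 = (−(1/2)s + 2)(−2s^3 − 8s^2 + 54s + 180) + (24s^2 + 24s − 720)
  −2s^3 − 8s^2 + 54s + 180 = (−(1/12)s − 1/4)(24s^2 + 24s − 720) + (0)
Last nonzero remainder: 24s^2 + 24s − 720. Dividing through by 24 gives the monic gcd s^2 + s − 30.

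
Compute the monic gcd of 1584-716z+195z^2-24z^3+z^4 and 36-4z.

Repeated division with remainder:
  z^4-24z^3+195z^2-716z+1584 = (-(1/4)z^3+(15/4)z^2-15z+44)(-4z+36) + (0)
Last nonzero remainder: -4z+36. Dividing through by -4 gives the monic gcd z-9.

-9+z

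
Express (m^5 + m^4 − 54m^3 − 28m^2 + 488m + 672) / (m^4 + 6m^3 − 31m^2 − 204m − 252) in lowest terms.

Euclidean algorithm in ℚ[m]:
  m^5 + m^4 − 54m^3 − 28m^2 + 488m + 672 = (m − 5)(m^4 + 6m^3 − 31m^2 − 204m − 252) + (7m^3 + 21m^2 − 280m − 588)
  m^4 + 6m^3 − 31m^2 − 204m − 252 = ((1/7)m + 3/7)(7m^3 + 21m^2 − 280m − 588) + (0)
Last nonzero remainder: 7m^3 + 21m^2 − 280m − 588. Dividing through by 7 gives the monic gcd m^3 + 3m^2 − 40m − 84.
Cancel m^3 + 3m^2 − 40m − 84 from numerator and denominator to get the reduced form.

(m^2 − 2m − 8)/(m + 3)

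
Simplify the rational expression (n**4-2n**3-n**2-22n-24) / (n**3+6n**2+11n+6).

(n**3-3n**2+2n-24)/(n**2+5n+6)

Euclidean algorithm in ℚ[n]:
  n**4-2n**3-n**2-22n-24 = (n-8)(n**3+6n**2+11n+6) + (36n**2+60n+24)
  n**3+6n**2+11n+6 = ((1/36)n+13/108)(36n**2+60n+24) + ((28/9)n+28/9)
  36n**2+60n+24 = ((81/7)n+54/7)((28/9)n+28/9) + (0)
Last nonzero remainder: (28/9)n+28/9. Dividing through by 28/9 gives the monic gcd n+1.
Cancel n+1 from numerator and denominator to get the reduced form.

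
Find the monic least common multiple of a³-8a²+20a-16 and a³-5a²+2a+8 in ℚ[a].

a⁴-7a³+12a²+4a-16

By polynomial division,
  a³-8a²+20a-16 = (a³-5a²+2a+8) + (-3a²+18a-24)
  a³-5a²+2a+8 = (-(1/3)a-1/3)(-3a²+18a-24) + (0)
Last nonzero remainder: -3a²+18a-24. Dividing through by -3 gives the monic gcd a²-6a+8.
Then lcm(f, g) = f·g / gcd(f, g); expanding and making the result monic gives the answer.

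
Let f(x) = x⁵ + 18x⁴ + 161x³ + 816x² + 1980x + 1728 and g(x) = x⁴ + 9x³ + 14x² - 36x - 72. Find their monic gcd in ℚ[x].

Repeated division with remainder:
  x⁵ + 18x⁴ + 161x³ + 816x² + 1980x + 1728 = (x + 9)(x⁴ + 9x³ + 14x² - 36x - 72) + (66x³ + 726x² + 2376x + 2376)
  x⁴ + 9x³ + 14x² - 36x - 72 = ((1/66)x - 1/33)(66x³ + 726x² + 2376x + 2376) + (0)
Last nonzero remainder: 66x³ + 726x² + 2376x + 2376. Dividing through by 66 gives the monic gcd x³ + 11x² + 36x + 36.

x³ + 11x² + 36x + 36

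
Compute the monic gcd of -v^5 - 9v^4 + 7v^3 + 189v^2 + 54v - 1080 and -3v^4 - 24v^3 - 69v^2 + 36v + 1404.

v^2 + 3v - 18

Euclidean algorithm in ℚ[v]:
  -v^5 - 9v^4 + 7v^3 + 189v^2 + 54v - 1080 = ((1/3)v + 1/3)(-3v^4 - 24v^3 - 69v^2 + 36v + 1404) + (38v^3 + 200v^2 - 426v - 1548)
  -3v^4 - 24v^3 - 69v^2 + 36v + 1404 = (-(3/38)v - 78/361)(38v^3 + 200v^2 - 426v - 1548) + (-(21450/361)v^2 - (64350/361)v + 386100/361)
  38v^3 + 200v^2 - 426v - 1548 = (-(6859/10725)v - 15523/10725)(-(21450/361)v^2 - (64350/361)v + 386100/361) + (0)
Last nonzero remainder: -(21450/361)v^2 - (64350/361)v + 386100/361. Dividing through by -21450/361 gives the monic gcd v^2 + 3v - 18.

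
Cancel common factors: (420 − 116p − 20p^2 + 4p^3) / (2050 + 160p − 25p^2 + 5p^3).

Repeated division with remainder:
  4p^3 − 20p^2 − 116p + 420 = (4/5)(5p^3 − 25p^2 + 160p + 2050) + (−244p − 1220)
  5p^3 − 25p^2 + 160p + 2050 = (−(5/244)p^2 + (25/122)p − 205/122)(−244p − 1220) + (0)
Last nonzero remainder: −244p − 1220. Dividing through by −244 gives the monic gcd p + 5.
Cancel p + 5 from numerator and denominator to get the reduced form.

(84 − 40p + 4p^2)/(410 − 50p + 5p^2)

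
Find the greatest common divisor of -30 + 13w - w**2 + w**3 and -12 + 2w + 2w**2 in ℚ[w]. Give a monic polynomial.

-2 + w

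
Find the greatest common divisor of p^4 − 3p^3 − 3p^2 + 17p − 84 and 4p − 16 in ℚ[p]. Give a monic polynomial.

p − 4

By polynomial division,
  p^4 − 3p^3 − 3p^2 + 17p − 84 = ((1/4)p^3 + (1/4)p^2 + (1/4)p + 21/4)(4p − 16) + (0)
Last nonzero remainder: 4p − 16. Dividing through by 4 gives the monic gcd p − 4.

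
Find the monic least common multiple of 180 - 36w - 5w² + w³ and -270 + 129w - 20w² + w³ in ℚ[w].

-1620 + 504w + 9w² - 14w³ + w⁴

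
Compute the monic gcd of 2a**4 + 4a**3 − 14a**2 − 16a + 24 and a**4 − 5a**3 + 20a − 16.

a**3 − a**2 − 4a + 4

By polynomial division,
  2a**4 + 4a**3 − 14a**2 − 16a + 24 = (2)(a**4 − 5a**3 + 20a − 16) + (14a**3 − 14a**2 − 56a + 56)
  a**4 − 5a**3 + 20a − 16 = ((1/14)a − 2/7)(14a**3 − 14a**2 − 56a + 56) + (0)
Last nonzero remainder: 14a**3 − 14a**2 − 56a + 56. Dividing through by 14 gives the monic gcd a**3 − a**2 − 4a + 4.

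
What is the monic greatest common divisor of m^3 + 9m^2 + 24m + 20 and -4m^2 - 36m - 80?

By polynomial division,
  m^3 + 9m^2 + 24m + 20 = (-(1/4)m)(-4m^2 - 36m - 80) + (4m + 20)
  -4m^2 - 36m - 80 = (-m - 4)(4m + 20) + (0)
Last nonzero remainder: 4m + 20. Dividing through by 4 gives the monic gcd m + 5.

m + 5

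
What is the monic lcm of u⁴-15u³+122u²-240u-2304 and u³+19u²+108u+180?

u⁶+u⁵-58u⁴+812u³+1176u²-51264u-138240

Repeated division with remainder:
  u⁴-15u³+122u²-240u-2304 = (u-34)(u³+19u²+108u+180) + (660u²+3252u+3816)
  u³+19u²+108u+180 = ((1/660)u+129/6050)(660u²+3252u+3816) + ((99456/3025)u+298368/3025)
  660u²+3252u+3816 = ((166375/8288)u+160325/4144)((99456/3025)u+298368/3025) + (0)
Last nonzero remainder: (99456/3025)u+298368/3025. Dividing through by 99456/3025 gives the monic gcd u+3.
Then lcm(f, g) = f·g / gcd(f, g); expanding and making the result monic gives the answer.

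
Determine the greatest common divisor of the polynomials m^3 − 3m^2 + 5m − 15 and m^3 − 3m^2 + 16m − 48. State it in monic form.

m − 3

Apply the Euclidean algorithm:
  m^3 − 3m^2 + 5m − 15 = (m^3 − 3m^2 + 16m − 48) + (−11m + 33)
  m^3 − 3m^2 + 16m − 48 = (−(1/11)m^2 − 16/11)(−11m + 33) + (0)
Last nonzero remainder: −11m + 33. Dividing through by −11 gives the monic gcd m − 3.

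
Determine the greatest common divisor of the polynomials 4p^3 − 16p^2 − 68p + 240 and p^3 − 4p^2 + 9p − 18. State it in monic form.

Euclidean algorithm in ℚ[p]:
  4p^3 − 16p^2 − 68p + 240 = (4)(p^3 − 4p^2 + 9p − 18) + (−104p + 312)
  p^3 − 4p^2 + 9p − 18 = (−(1/104)p^2 + (1/104)p − 3/52)(−104p + 312) + (0)
Last nonzero remainder: −104p + 312. Dividing through by −104 gives the monic gcd p − 3.

p − 3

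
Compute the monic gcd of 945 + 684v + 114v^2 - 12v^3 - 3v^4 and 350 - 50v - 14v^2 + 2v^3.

By polynomial division,
  -3v^4 - 12v^3 + 114v^2 + 684v + 945 = (-(3/2)v - 33/2)(2v^3 - 14v^2 - 50v + 350) + (-192v^2 + 384v + 6720)
  2v^3 - 14v^2 - 50v + 350 = (-(1/96)v + 5/96)(-192v^2 + 384v + 6720) + (0)
Last nonzero remainder: -192v^2 + 384v + 6720. Dividing through by -192 gives the monic gcd v^2 - 2v - 35.

-35 - 2v + v^2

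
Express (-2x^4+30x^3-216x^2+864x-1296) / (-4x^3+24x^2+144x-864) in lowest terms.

Euclidean algorithm in ℚ[x]:
  -2x^4+30x^3-216x^2+864x-1296 = ((1/2)x-9/2)(-4x^3+24x^2+144x-864) + (-180x^2+1944x-5184)
  -4x^3+24x^2+144x-864 = ((1/45)x+8/75)(-180x^2+1944x-5184) + ((1296/25)x-7776/25)
  -180x^2+1944x-5184 = (-(125/36)x+50/3)((1296/25)x-7776/25) + (0)
Last nonzero remainder: (1296/25)x-7776/25. Dividing through by 1296/25 gives the monic gcd x-6.
Cancel x-6 from numerator and denominator to get the reduced form.

(x^3-9x^2+54x-108)/(2x^2-72)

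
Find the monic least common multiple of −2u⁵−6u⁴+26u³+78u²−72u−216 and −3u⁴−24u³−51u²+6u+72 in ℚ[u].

Apply the Euclidean algorithm:
  −2u⁵−6u⁴+26u³+78u²−72u−216 = ((2/3)u−10/3)(−3u⁴−24u³−51u²+6u+72) + (−20u³−96u²−100u+24)
  −3u⁴−24u³−51u²+6u+72 = ((3/20)u+12/25)(−20u³−96u²−100u+24) + ((252/25)u²+(252/5)u+1512/25)
  −20u³−96u²−100u+24 = (−(125/63)u+25/63)((252/25)u²+(252/5)u+1512/25) + (0)
Last nonzero remainder: (252/25)u²+(252/5)u+1512/25. Dividing through by 252/25 gives the monic gcd u²+5u+6.
Then lcm(f, g) = f·g / gcd(f, g); expanding and making the result monic gives the answer.

u⁷+6u⁶−8u⁵−90u⁴−29u³+372u²+180u−432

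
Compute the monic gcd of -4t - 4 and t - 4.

1

By polynomial division,
  -4t - 4 = (-4)(t - 4) + (-20)
  t - 4 = (-(1/20)t + 1/5)(-20) + (0)
The last nonzero remainder is the constant -20, so the polynomials are coprime and gcd = 1.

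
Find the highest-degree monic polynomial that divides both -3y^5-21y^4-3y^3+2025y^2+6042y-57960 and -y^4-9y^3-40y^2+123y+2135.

By polynomial division,
  -3y^5-21y^4-3y^3+2025y^2+6042y-57960 = (3y-6)(-y^4-9y^3-40y^2+123y+2135) + (63y^3+1416y^2+375y-45150)
  -y^4-9y^3-40y^2+123y+2135 = (-(1/63)y+283/1323)(63y^3+1416y^2+375y-45150) + (-(148591/441)y^2-(297182/441)y+742955/63)
  63y^3+1416y^2+375y-45150 = (-(27783/148591)y-568890/148591)(-(148591/441)y^2-(297182/441)y+742955/63) + (0)
Last nonzero remainder: -(148591/441)y^2-(297182/441)y+742955/63. Dividing through by -148591/441 gives the monic gcd y^2+2y-35.

y^2+2y-35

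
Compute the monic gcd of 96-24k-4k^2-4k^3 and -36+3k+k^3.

12+3k+k^2

Repeated division with remainder:
  -4k^3-4k^2-24k+96 = (-4)(k^3+3k-36) + (-4k^2-12k-48)
  k^3+3k-36 = (-(1/4)k+3/4)(-4k^2-12k-48) + (0)
Last nonzero remainder: -4k^2-12k-48. Dividing through by -4 gives the monic gcd k^2+3k+12.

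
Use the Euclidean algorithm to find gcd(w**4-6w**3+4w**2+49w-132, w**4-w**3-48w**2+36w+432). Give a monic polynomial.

By polynomial division,
  w**4-6w**3+4w**2+49w-132 = (w**4-w**3-48w**2+36w+432) + (-5w**3+52w**2+13w-564)
  w**4-w**3-48w**2+36w+432 = (-(1/5)w-47/25)(-5w**3+52w**2+13w-564) + ((1309/25)w**2-(1309/25)w-15708/25)
  -5w**3+52w**2+13w-564 = (-(125/1309)w+1175/1309)((1309/25)w**2-(1309/25)w-15708/25) + (0)
Last nonzero remainder: (1309/25)w**2-(1309/25)w-15708/25. Dividing through by 1309/25 gives the monic gcd w**2-w-12.

w**2-w-12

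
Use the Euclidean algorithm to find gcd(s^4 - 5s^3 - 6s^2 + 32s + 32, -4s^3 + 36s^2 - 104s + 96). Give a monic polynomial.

s - 4

Euclidean algorithm in ℚ[s]:
  s^4 - 5s^3 - 6s^2 + 32s + 32 = (-(1/4)s - 1)(-4s^3 + 36s^2 - 104s + 96) + (4s^2 - 48s + 128)
  -4s^3 + 36s^2 - 104s + 96 = (-s - 3)(4s^2 - 48s + 128) + (-120s + 480)
  4s^2 - 48s + 128 = (-(1/30)s + 4/15)(-120s + 480) + (0)
Last nonzero remainder: -120s + 480. Dividing through by -120 gives the monic gcd s - 4.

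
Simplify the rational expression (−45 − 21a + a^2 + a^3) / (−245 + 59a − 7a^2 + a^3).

(9 + 6a + a^2)/(49 − 2a + a^2)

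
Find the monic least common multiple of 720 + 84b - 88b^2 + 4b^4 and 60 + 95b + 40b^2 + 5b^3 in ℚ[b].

Apply the Euclidean algorithm:
  4b^4 - 88b^2 + 84b + 720 = ((4/5)b - 32/5)(5b^3 + 40b^2 + 95b + 60) + (92b^2 + 644b + 1104)
  5b^3 + 40b^2 + 95b + 60 = ((5/92)b + 5/92)(92b^2 + 644b + 1104) + (0)
Last nonzero remainder: 92b^2 + 644b + 1104. Dividing through by 92 gives the monic gcd b^2 + 7b + 12.
Then lcm(f, g) = f·g / gcd(f, g); expanding and making the result monic gives the answer.

180 + 201b - b^2 - 22b^3 + b^4 + b^5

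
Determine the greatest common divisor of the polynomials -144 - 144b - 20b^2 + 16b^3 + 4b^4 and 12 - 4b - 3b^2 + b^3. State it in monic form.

-6 - b + b^2

Repeated division with remainder:
  4b^4 + 16b^3 - 20b^2 - 144b - 144 = (4b + 28)(b^3 - 3b^2 - 4b + 12) + (80b^2 - 80b - 480)
  b^3 - 3b^2 - 4b + 12 = ((1/80)b - 1/40)(80b^2 - 80b - 480) + (0)
Last nonzero remainder: 80b^2 - 80b - 480. Dividing through by 80 gives the monic gcd b^2 - b - 6.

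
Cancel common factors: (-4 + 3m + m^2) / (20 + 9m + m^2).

(-1 + m)/(5 + m)

Apply the Euclidean algorithm:
  m^2 + 3m - 4 = (m^2 + 9m + 20) + (-6m - 24)
  m^2 + 9m + 20 = (-(1/6)m - 5/6)(-6m - 24) + (0)
Last nonzero remainder: -6m - 24. Dividing through by -6 gives the monic gcd m + 4.
Cancel m + 4 from numerator and denominator to get the reduced form.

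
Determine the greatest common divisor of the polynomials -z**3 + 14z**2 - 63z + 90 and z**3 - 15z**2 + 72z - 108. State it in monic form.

z**2 - 9z + 18

Repeated division with remainder:
  -z**3 + 14z**2 - 63z + 90 = (-1)(z**3 - 15z**2 + 72z - 108) + (-z**2 + 9z - 18)
  z**3 - 15z**2 + 72z - 108 = (-z + 6)(-z**2 + 9z - 18) + (0)
Last nonzero remainder: -z**2 + 9z - 18. Dividing through by -1 gives the monic gcd z**2 - 9z + 18.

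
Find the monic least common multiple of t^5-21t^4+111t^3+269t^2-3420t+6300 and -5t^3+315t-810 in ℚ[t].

t^6-12t^5-78t^4+1268t^3-999t^2-24480t+56700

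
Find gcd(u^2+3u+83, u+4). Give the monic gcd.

Apply the Euclidean algorithm:
  u^2+3u+83 = (u-1)(u+4) + (87)
  u+4 = ((1/87)u+4/87)(87) + (0)
The last nonzero remainder is the constant 87, so the polynomials are coprime and gcd = 1.

1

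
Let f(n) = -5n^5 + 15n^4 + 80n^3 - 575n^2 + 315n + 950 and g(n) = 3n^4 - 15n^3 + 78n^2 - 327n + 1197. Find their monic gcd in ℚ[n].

n^2 - 7n + 19

Euclidean algorithm in ℚ[n]:
  -5n^5 + 15n^4 + 80n^3 - 575n^2 + 315n + 950 = (-(5/3)n - 10/3)(3n^4 - 15n^3 + 78n^2 - 327n + 1197) + (160n^3 - 860n^2 + 1220n + 4940)
  3n^4 - 15n^3 + 78n^2 - 327n + 1197 = ((3/160)n + 9/1280)(160n^3 - 860n^2 + 1220n + 4940) + ((3915/64)n^2 - (27405/64)n + 74385/64)
  160n^3 - 860n^2 + 1220n + 4940 = ((2048/783)n + 3328/783)((3915/64)n^2 - (27405/64)n + 74385/64) + (0)
Last nonzero remainder: (3915/64)n^2 - (27405/64)n + 74385/64. Dividing through by 3915/64 gives the monic gcd n^2 - 7n + 19.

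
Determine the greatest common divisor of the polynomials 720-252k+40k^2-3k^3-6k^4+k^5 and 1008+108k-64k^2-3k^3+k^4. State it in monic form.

-24-2k+k^2

Euclidean algorithm in ℚ[k]:
  k^5-6k^4-3k^3+40k^2-252k+720 = (k-3)(k^4-3k^3-64k^2+108k+1008) + (52k^3-260k^2-936k+3744)
  k^4-3k^3-64k^2+108k+1008 = ((1/52)k+1/26)(52k^3-260k^2-936k+3744) + (-36k^2+72k+864)
  52k^3-260k^2-936k+3744 = (-(13/9)k+13/3)(-36k^2+72k+864) + (0)
Last nonzero remainder: -36k^2+72k+864. Dividing through by -36 gives the monic gcd k^2-2k-24.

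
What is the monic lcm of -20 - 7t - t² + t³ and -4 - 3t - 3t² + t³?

-20 - 27t - 28t² - 7t³ + t⁵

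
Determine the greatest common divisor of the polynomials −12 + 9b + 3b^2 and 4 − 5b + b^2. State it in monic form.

By polynomial division,
  3b^2 + 9b − 12 = (3)(b^2 − 5b + 4) + (24b − 24)
  b^2 − 5b + 4 = ((1/24)b − 1/6)(24b − 24) + (0)
Last nonzero remainder: 24b − 24. Dividing through by 24 gives the monic gcd b − 1.

−1 + b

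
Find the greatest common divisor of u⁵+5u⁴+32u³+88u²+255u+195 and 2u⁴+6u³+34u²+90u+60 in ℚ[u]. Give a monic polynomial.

u³+u²+15u+15

Euclidean algorithm in ℚ[u]:
  u⁵+5u⁴+32u³+88u²+255u+195 = ((1/2)u+1)(2u⁴+6u³+34u²+90u+60) + (9u³+9u²+135u+135)
  2u⁴+6u³+34u²+90u+60 = ((2/9)u+4/9)(9u³+9u²+135u+135) + (0)
Last nonzero remainder: 9u³+9u²+135u+135. Dividing through by 9 gives the monic gcd u³+u²+15u+15.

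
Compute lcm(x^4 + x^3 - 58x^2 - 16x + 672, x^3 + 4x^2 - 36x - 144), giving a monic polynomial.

Euclidean algorithm in ℚ[x]:
  x^4 + x^3 - 58x^2 - 16x + 672 = (x - 3)(x^3 + 4x^2 - 36x - 144) + (-10x^2 + 20x + 240)
  x^3 + 4x^2 - 36x - 144 = (-(1/10)x - 3/5)(-10x^2 + 20x + 240) + (0)
Last nonzero remainder: -10x^2 + 20x + 240. Dividing through by -10 gives the monic gcd x^2 - 2x - 24.
Then lcm(f, g) = f·g / gcd(f, g); expanding and making the result monic gives the answer.

x^5 + 7x^4 - 52x^3 - 364x^2 + 576x + 4032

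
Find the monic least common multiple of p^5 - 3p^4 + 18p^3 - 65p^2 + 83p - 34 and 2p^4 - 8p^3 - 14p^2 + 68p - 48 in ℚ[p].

Apply the Euclidean algorithm:
  p^5 - 3p^4 + 18p^3 - 65p^2 + 83p - 34 = ((1/2)p + 1/2)(2p^4 - 8p^3 - 14p^2 + 68p - 48) + (29p^3 - 92p^2 + 73p - 10)
  2p^4 - 8p^3 - 14p^2 + 68p - 48 = ((2/29)p - 48/841)(29p^3 - 92p^2 + 73p - 10) + (-(20424/841)p^2 + (61272/841)p - 40848/841)
  29p^3 - 92p^2 + 73p - 10 = (-(24389/20424)p + 4205/20424)(-(20424/841)p^2 + (61272/841)p - 40848/841) + (0)
Last nonzero remainder: -(20424/841)p^2 + (61272/841)p - 40848/841. Dividing through by -20424/841 gives the monic gcd p^2 - 3p + 2.
Then lcm(f, g) = f·g / gcd(f, g); expanding and making the result monic gives the answer.

p^7 - 4p^6 + 9p^5 - 47p^4 - 68p^3 + 663p^2 - 962p + 408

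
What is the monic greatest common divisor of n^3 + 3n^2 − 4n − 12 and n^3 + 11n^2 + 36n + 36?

n^2 + 5n + 6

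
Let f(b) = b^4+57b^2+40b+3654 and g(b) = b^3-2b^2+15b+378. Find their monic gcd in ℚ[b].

By polynomial division,
  b^4+57b^2+40b+3654 = (b+2)(b^3-2b^2+15b+378) + (46b^2-368b+2898)
  b^3-2b^2+15b+378 = ((1/46)b+3/23)(46b^2-368b+2898) + (0)
Last nonzero remainder: 46b^2-368b+2898. Dividing through by 46 gives the monic gcd b^2-8b+63.

b^2-8b+63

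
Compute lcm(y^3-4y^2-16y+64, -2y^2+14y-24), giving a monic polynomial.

y^4-7y^3-4y^2+112y-192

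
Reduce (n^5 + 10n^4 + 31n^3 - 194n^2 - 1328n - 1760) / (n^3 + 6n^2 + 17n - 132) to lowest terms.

By polynomial division,
  n^5 + 10n^4 + 31n^3 - 194n^2 - 1328n - 1760 = (n^2 + 4n - 10)(n^3 + 6n^2 + 17n - 132) + (-70n^2 - 630n - 3080)
  n^3 + 6n^2 + 17n - 132 = (-(1/70)n + 3/70)(-70n^2 - 630n - 3080) + (0)
Last nonzero remainder: -70n^2 - 630n - 3080. Dividing through by -70 gives the monic gcd n^2 + 9n + 44.
Cancel n^2 + 9n + 44 from numerator and denominator to get the reduced form.

(n^3 + n^2 - 22n - 40)/(n - 3)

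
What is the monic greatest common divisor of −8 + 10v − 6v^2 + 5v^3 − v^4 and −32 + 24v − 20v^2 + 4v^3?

−4 + v

Euclidean algorithm in ℚ[v]:
  −v^4 + 5v^3 − 6v^2 + 10v − 8 = (−(1/4)v)(4v^3 − 20v^2 + 24v − 32) + (2v − 8)
  4v^3 − 20v^2 + 24v − 32 = (2v^2 − 2v + 4)(2v − 8) + (0)
Last nonzero remainder: 2v − 8. Dividing through by 2 gives the monic gcd v − 4.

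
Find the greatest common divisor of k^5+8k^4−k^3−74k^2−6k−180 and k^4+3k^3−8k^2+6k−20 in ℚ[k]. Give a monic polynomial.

k^3+5k^2+2k+10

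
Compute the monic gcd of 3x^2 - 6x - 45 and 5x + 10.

Apply the Euclidean algorithm:
  3x^2 - 6x - 45 = ((3/5)x - 12/5)(5x + 10) + (-21)
  5x + 10 = (-(5/21)x - 10/21)(-21) + (0)
The last nonzero remainder is the constant -21, so the polynomials are coprime and gcd = 1.

1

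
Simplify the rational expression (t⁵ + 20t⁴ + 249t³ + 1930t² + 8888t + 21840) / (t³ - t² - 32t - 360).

(t³ + 12t² + 113t + 546)/(t - 9)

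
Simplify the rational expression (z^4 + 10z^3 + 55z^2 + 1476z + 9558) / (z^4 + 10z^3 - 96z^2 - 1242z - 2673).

By polynomial division,
  z^4 + 10z^3 + 55z^2 + 1476z + 9558 = (z^4 + 10z^3 - 96z^2 - 1242z - 2673) + (151z^2 + 2718z + 12231)
  z^4 + 10z^3 - 96z^2 - 1242z - 2673 = ((1/151)z^2 - (8/151)z - 33/151)(151z^2 + 2718z + 12231) + (0)
Last nonzero remainder: 151z^2 + 2718z + 12231. Dividing through by 151 gives the monic gcd z^2 + 18z + 81.
Cancel z^2 + 18z + 81 from numerator and denominator to get the reduced form.

(z^2 - 8z + 118)/(z^2 - 8z - 33)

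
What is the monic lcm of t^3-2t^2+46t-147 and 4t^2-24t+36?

Euclidean algorithm in ℚ[t]:
  t^3-2t^2+46t-147 = ((1/4)t+1)(4t^2-24t+36) + (61t-183)
  4t^2-24t+36 = ((4/61)t-12/61)(61t-183) + (0)
Last nonzero remainder: 61t-183. Dividing through by 61 gives the monic gcd t-3.
Then lcm(f, g) = f·g / gcd(f, g); expanding and making the result monic gives the answer.

t^4-5t^3+52t^2-285t+441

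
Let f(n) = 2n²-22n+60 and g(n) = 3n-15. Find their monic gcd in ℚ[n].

Apply the Euclidean algorithm:
  2n²-22n+60 = ((2/3)n-4)(3n-15) + (0)
Last nonzero remainder: 3n-15. Dividing through by 3 gives the monic gcd n-5.

n-5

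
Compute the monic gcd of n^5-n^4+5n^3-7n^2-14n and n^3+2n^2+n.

n^2+n

Euclidean algorithm in ℚ[n]:
  n^5-n^4+5n^3-7n^2-14n = (n^2-3n+10)(n^3+2n^2+n) + (-24n^2-24n)
  n^3+2n^2+n = (-(1/24)n-1/24)(-24n^2-24n) + (0)
Last nonzero remainder: -24n^2-24n. Dividing through by -24 gives the monic gcd n^2+n.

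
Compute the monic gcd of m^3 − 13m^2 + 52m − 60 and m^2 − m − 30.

m − 6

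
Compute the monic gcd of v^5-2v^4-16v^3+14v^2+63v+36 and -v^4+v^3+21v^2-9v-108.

v^3-4v^2-9v+36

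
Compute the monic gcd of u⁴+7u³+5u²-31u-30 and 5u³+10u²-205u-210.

u+1

By polynomial division,
  u⁴+7u³+5u²-31u-30 = ((1/5)u+1)(5u³+10u²-205u-210) + (36u²+216u+180)
  5u³+10u²-205u-210 = ((5/36)u-5/9)(36u²+216u+180) + (-110u-110)
  36u²+216u+180 = (-(18/55)u-18/11)(-110u-110) + (0)
Last nonzero remainder: -110u-110. Dividing through by -110 gives the monic gcd u+1.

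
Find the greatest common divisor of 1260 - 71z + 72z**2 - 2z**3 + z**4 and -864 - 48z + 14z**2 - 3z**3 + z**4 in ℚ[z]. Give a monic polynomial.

Apply the Euclidean algorithm:
  z**4 - 2z**3 + 72z**2 - 71z + 1260 = (z**4 - 3z**3 + 14z**2 - 48z - 864) + (z**3 + 58z**2 - 23z + 2124)
  z**4 - 3z**3 + 14z**2 - 48z - 864 = (z - 61)(z**3 + 58z**2 - 23z + 2124) + (3575z**2 - 3575z + 128700)
  z**3 + 58z**2 - 23z + 2124 = ((1/3575)z + 59/3575)(3575z**2 - 3575z + 128700) + (0)
Last nonzero remainder: 3575z**2 - 3575z + 128700. Dividing through by 3575 gives the monic gcd z**2 - z + 36.

36 - z + z**2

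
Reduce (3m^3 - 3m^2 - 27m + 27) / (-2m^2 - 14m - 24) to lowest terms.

Euclidean algorithm in ℚ[m]:
  3m^3 - 3m^2 - 27m + 27 = (-(3/2)m + 12)(-2m^2 - 14m - 24) + (105m + 315)
  -2m^2 - 14m - 24 = (-(2/105)m - 8/105)(105m + 315) + (0)
Last nonzero remainder: 105m + 315. Dividing through by 105 gives the monic gcd m + 3.
Cancel m + 3 from numerator and denominator to get the reduced form.

(-3m^2 + 12m - 9)/(2m + 8)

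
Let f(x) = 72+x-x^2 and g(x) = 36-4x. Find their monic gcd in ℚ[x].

-9+x

Euclidean algorithm in ℚ[x]:
  -x^2+x+72 = ((1/4)x+2)(-4x+36) + (0)
Last nonzero remainder: -4x+36. Dividing through by -4 gives the monic gcd x-9.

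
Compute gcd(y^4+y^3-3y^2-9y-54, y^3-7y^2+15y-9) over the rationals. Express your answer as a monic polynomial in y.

y-3

Euclidean algorithm in ℚ[y]:
  y^4+y^3-3y^2-9y-54 = (y+8)(y^3-7y^2+15y-9) + (38y^2-120y+18)
  y^3-7y^2+15y-9 = ((1/38)y-73/722)(38y^2-120y+18) + ((864/361)y-2592/361)
  38y^2-120y+18 = ((6859/432)y-361/144)((864/361)y-2592/361) + (0)
Last nonzero remainder: (864/361)y-2592/361. Dividing through by 864/361 gives the monic gcd y-3.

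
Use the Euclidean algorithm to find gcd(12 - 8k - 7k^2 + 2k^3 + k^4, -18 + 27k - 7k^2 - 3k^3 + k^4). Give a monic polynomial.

6 - 7k + k^3

Repeated division with remainder:
  k^4 + 2k^3 - 7k^2 - 8k + 12 = (k^4 - 3k^3 - 7k^2 + 27k - 18) + (5k^3 - 35k + 30)
  k^4 - 3k^3 - 7k^2 + 27k - 18 = ((1/5)k - 3/5)(5k^3 - 35k + 30) + (0)
Last nonzero remainder: 5k^3 - 35k + 30. Dividing through by 5 gives the monic gcd k^3 - 7k + 6.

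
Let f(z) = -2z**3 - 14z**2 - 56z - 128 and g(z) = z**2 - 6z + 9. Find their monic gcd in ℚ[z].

By polynomial division,
  -2z**3 - 14z**2 - 56z - 128 = (-2z - 26)(z**2 - 6z + 9) + (-194z + 106)
  z**2 - 6z + 9 = (-(1/194)z + 529/18818)(-194z + 106) + (56644/9409)
  -194z + 106 = (-(912673/28322)z + 498677/28322)(56644/9409) + (0)
The last nonzero remainder is the constant 56644/9409, so the polynomials are coprime and gcd = 1.

1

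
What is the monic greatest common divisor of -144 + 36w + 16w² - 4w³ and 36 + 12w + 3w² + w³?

Euclidean algorithm in ℚ[w]:
  -4w³ + 16w² + 36w - 144 = (-4)(w³ + 3w² + 12w + 36) + (28w² + 84w)
  w³ + 3w² + 12w + 36 = ((1/28)w)(28w² + 84w) + (12w + 36)
  28w² + 84w = ((7/3)w)(12w + 36) + (0)
Last nonzero remainder: 12w + 36. Dividing through by 12 gives the monic gcd w + 3.

3 + w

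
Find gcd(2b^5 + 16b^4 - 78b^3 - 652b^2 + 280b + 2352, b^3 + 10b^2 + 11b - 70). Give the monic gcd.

b^2 + 5b - 14

Euclidean algorithm in ℚ[b]:
  2b^5 + 16b^4 - 78b^3 - 652b^2 + 280b + 2352 = (2b^2 - 4b - 60)(b^3 + 10b^2 + 11b - 70) + (132b^2 + 660b - 1848)
  b^3 + 10b^2 + 11b - 70 = ((1/132)b + 5/132)(132b^2 + 660b - 1848) + (0)
Last nonzero remainder: 132b^2 + 660b - 1848. Dividing through by 132 gives the monic gcd b^2 + 5b - 14.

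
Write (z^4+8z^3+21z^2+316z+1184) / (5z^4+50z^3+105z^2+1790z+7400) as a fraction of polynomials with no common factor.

By polynomial division,
  z^4+8z^3+21z^2+316z+1184 = (1/5)(5z^4+50z^3+105z^2+1790z+7400) + (-2z^3-42z-296)
  5z^4+50z^3+105z^2+1790z+7400 = (-(5/2)z-25)(-2z^3-42z-296) + (0)
Last nonzero remainder: -2z^3-42z-296. Dividing through by -2 gives the monic gcd z^3+21z+148.
Cancel z^3+21z+148 from numerator and denominator to get the reduced form.

(z+8)/(5z+50)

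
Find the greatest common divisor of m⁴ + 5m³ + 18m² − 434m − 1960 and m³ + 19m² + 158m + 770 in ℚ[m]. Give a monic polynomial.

Apply the Euclidean algorithm:
  m⁴ + 5m³ + 18m² − 434m − 1960 = (m − 14)(m³ + 19m² + 158m + 770) + (126m² + 1008m + 8820)
  m³ + 19m² + 158m + 770 = ((1/126)m + 11/126)(126m² + 1008m + 8820) + (0)
Last nonzero remainder: 126m² + 1008m + 8820. Dividing through by 126 gives the monic gcd m² + 8m + 70.

m² + 8m + 70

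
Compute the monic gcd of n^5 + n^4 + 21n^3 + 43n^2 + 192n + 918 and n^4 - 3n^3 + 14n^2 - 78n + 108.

n^2 + 2n + 18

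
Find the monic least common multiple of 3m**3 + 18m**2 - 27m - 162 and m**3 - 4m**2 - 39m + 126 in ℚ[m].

m**4 - m**3 - 51m**2 + 9m + 378

Apply the Euclidean algorithm:
  3m**3 + 18m**2 - 27m - 162 = (3)(m**3 - 4m**2 - 39m + 126) + (30m**2 + 90m - 540)
  m**3 - 4m**2 - 39m + 126 = ((1/30)m - 7/30)(30m**2 + 90m - 540) + (0)
Last nonzero remainder: 30m**2 + 90m - 540. Dividing through by 30 gives the monic gcd m**2 + 3m - 18.
Then lcm(f, g) = f·g / gcd(f, g); expanding and making the result monic gives the answer.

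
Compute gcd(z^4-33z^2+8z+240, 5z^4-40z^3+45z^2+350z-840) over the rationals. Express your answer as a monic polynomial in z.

z^2-z-12

Repeated division with remainder:
  z^4-33z^2+8z+240 = (1/5)(5z^4-40z^3+45z^2+350z-840) + (8z^3-42z^2-62z+408)
  5z^4-40z^3+45z^2+350z-840 = ((5/8)z-55/32)(8z^3-42z^2-62z+408) + ((185/16)z^2-(185/16)z-555/4)
  8z^3-42z^2-62z+408 = ((128/185)z-544/185)((185/16)z^2-(185/16)z-555/4) + (0)
Last nonzero remainder: (185/16)z^2-(185/16)z-555/4. Dividing through by 185/16 gives the monic gcd z^2-z-12.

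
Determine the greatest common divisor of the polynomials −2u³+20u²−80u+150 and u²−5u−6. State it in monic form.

Euclidean algorithm in ℚ[u]:
  −2u³+20u²−80u+150 = (−2u+10)(u²−5u−6) + (−42u+210)
  u²−5u−6 = (−(1/42)u)(−42u+210) + (−6)
  −42u+210 = (7u−35)(−6) + (0)
The last nonzero remainder is the constant −6, so the polynomials are coprime and gcd = 1.

1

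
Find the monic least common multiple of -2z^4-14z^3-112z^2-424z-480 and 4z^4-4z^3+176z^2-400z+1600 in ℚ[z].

By polynomial division,
  -2z^4-14z^3-112z^2-424z-480 = (-1/2)(4z^4-4z^3+176z^2-400z+1600) + (-16z^3-24z^2-624z+320)
  4z^4-4z^3+176z^2-400z+1600 = (-(1/4)z+5/8)(-16z^3-24z^2-624z+320) + (35z^2+70z+1400)
  -16z^3-24z^2-624z+320 = (-(16/35)z+8/35)(35z^2+70z+1400) + (0)
Last nonzero remainder: 35z^2+70z+1400. Dividing through by 35 gives the monic gcd z^2+2z+40.
Then lcm(f, g) = f·g / gcd(f, g); expanding and making the result monic gives the answer.

z^6+4z^5+45z^4+114z^3+164z^2+1400z+2400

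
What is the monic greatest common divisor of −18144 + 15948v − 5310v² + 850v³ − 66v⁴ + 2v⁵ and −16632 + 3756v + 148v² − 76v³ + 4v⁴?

Repeated division with remainder:
  2v⁵ − 66v⁴ + 850v³ − 5310v² + 15948v − 18144 = ((1/2)v − 7)(4v⁴ − 76v³ + 148v² + 3756v − 16632) + (244v³ − 6152v² + 50556v − 134568)
  4v⁴ − 76v³ + 148v² + 3756v − 16632 = ((1/61)v + 379/3721)(244v³ − 6152v² + 50556v − 134568) + (−(201600/3721)v² + (3024000/3721)v − 10886400/3721)
  244v³ − 6152v² + 50556v − 134568 = (−(226981/50400)v + 331169/7200)(−(201600/3721)v² + (3024000/3721)v − 10886400/3721) + (0)
Last nonzero remainder: −(201600/3721)v² + (3024000/3721)v − 10886400/3721. Dividing through by −201600/3721 gives the monic gcd v² − 15v + 54.

54 − 15v + v²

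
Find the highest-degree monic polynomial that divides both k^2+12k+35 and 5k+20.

By polynomial division,
  k^2+12k+35 = ((1/5)k+8/5)(5k+20) + (3)
  5k+20 = ((5/3)k+20/3)(3) + (0)
The last nonzero remainder is the constant 3, so the polynomials are coprime and gcd = 1.

1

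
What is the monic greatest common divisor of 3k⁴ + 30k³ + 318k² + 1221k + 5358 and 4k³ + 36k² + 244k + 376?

Apply the Euclidean algorithm:
  3k⁴ + 30k³ + 318k² + 1221k + 5358 = ((3/4)k + 3/4)(4k³ + 36k² + 244k + 376) + (108k² + 756k + 5076)
  4k³ + 36k² + 244k + 376 = ((1/27)k + 2/27)(108k² + 756k + 5076) + (0)
Last nonzero remainder: 108k² + 756k + 5076. Dividing through by 108 gives the monic gcd k² + 7k + 47.

k² + 7k + 47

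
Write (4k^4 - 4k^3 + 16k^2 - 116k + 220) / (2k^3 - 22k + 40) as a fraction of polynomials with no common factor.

(2k^2 + 6k + 22)/(k + 4)

Apply the Euclidean algorithm:
  4k^4 - 4k^3 + 16k^2 - 116k + 220 = (2k - 2)(2k^3 - 22k + 40) + (60k^2 - 240k + 300)
  2k^3 - 22k + 40 = ((1/30)k + 2/15)(60k^2 - 240k + 300) + (0)
Last nonzero remainder: 60k^2 - 240k + 300. Dividing through by 60 gives the monic gcd k^2 - 4k + 5.
Cancel k^2 - 4k + 5 from numerator and denominator to get the reduced form.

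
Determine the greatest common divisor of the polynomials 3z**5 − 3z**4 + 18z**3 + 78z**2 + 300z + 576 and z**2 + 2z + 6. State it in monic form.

Repeated division with remainder:
  3z**5 − 3z**4 + 18z**3 + 78z**2 + 300z + 576 = (3z**3 − 9z**2 + 18z + 96)(z**2 + 2z + 6) + (0)
The last nonzero remainder z**2 + 2z + 6 is already monic.

z**2 + 2z + 6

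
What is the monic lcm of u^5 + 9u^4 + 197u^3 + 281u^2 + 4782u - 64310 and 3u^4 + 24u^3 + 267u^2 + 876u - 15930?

By polynomial division,
  u^5 + 9u^4 + 197u^3 + 281u^2 + 4782u - 64310 = ((1/3)u + 1/3)(3u^4 + 24u^3 + 267u^2 + 876u - 15930) + (100u^3 - 100u^2 + 9800u - 59000)
  3u^4 + 24u^3 + 267u^2 + 876u - 15930 = ((3/100)u + 27/100)(100u^3 - 100u^2 + 9800u - 59000) + (0)
Last nonzero remainder: 100u^3 - 100u^2 + 9800u - 59000. Dividing through by 100 gives the monic gcd u^3 - u^2 + 98u - 590.
Then lcm(f, g) = f·g / gcd(f, g); expanding and making the result monic gives the answer.

u^6 + 18u^5 + 278u^4 + 2054u^3 + 7311u^2 - 21272u - 578790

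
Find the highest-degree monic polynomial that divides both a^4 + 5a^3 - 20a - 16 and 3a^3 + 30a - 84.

a - 2

Apply the Euclidean algorithm:
  a^4 + 5a^3 - 20a - 16 = ((1/3)a + 5/3)(3a^3 + 30a - 84) + (-10a^2 - 42a + 124)
  3a^3 + 30a - 84 = (-(3/10)a + 63/50)(-10a^2 - 42a + 124) + ((3003/25)a - 6006/25)
  -10a^2 - 42a + 124 = (-(250/3003)a - 1550/3003)((3003/25)a - 6006/25) + (0)
Last nonzero remainder: (3003/25)a - 6006/25. Dividing through by 3003/25 gives the monic gcd a - 2.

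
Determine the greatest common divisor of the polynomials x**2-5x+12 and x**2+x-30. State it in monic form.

By polynomial division,
  x**2-5x+12 = (x**2+x-30) + (-6x+42)
  x**2+x-30 = (-(1/6)x-4/3)(-6x+42) + (26)
  -6x+42 = (-(3/13)x+21/13)(26) + (0)
The last nonzero remainder is the constant 26, so the polynomials are coprime and gcd = 1.

1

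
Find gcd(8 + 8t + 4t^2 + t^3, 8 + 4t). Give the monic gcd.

Repeated division with remainder:
  t^3 + 4t^2 + 8t + 8 = ((1/4)t^2 + (1/2)t + 1)(4t + 8) + (0)
Last nonzero remainder: 4t + 8. Dividing through by 4 gives the monic gcd t + 2.

2 + t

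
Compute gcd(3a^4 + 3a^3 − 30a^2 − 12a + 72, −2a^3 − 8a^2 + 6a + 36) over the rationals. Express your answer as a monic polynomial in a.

Apply the Euclidean algorithm:
  3a^4 + 3a^3 − 30a^2 − 12a + 72 = (−(3/2)a + 9/2)(−2a^3 − 8a^2 + 6a + 36) + (15a^2 + 15a − 90)
  −2a^3 − 8a^2 + 6a + 36 = (−(2/15)a − 2/5)(15a^2 + 15a − 90) + (0)
Last nonzero remainder: 15a^2 + 15a − 90. Dividing through by 15 gives the monic gcd a^2 + a − 6.

a^2 + a − 6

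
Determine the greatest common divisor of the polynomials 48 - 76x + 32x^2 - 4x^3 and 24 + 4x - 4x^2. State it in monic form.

-3 + x

Apply the Euclidean algorithm:
  -4x^3 + 32x^2 - 76x + 48 = (x - 7)(-4x^2 + 4x + 24) + (-72x + 216)
  -4x^2 + 4x + 24 = ((1/18)x + 1/9)(-72x + 216) + (0)
Last nonzero remainder: -72x + 216. Dividing through by -72 gives the monic gcd x - 3.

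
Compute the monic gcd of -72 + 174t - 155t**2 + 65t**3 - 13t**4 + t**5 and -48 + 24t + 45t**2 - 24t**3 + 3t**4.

4 - 5t + t**2

Euclidean algorithm in ℚ[t]:
  t**5 - 13t**4 + 65t**3 - 155t**2 + 174t - 72 = ((1/3)t - 5/3)(3t**4 - 24t**3 + 45t**2 + 24t - 48) + (10t**3 - 88t**2 + 230t - 152)
  3t**4 - 24t**3 + 45t**2 + 24t - 48 = ((3/10)t + 6/25)(10t**3 - 88t**2 + 230t - 152) + (-(72/25)t**2 + (72/5)t - 288/25)
  10t**3 - 88t**2 + 230t - 152 = (-(125/36)t + 475/36)(-(72/25)t**2 + (72/5)t - 288/25) + (0)
Last nonzero remainder: -(72/25)t**2 + (72/5)t - 288/25. Dividing through by -72/25 gives the monic gcd t**2 - 5t + 4.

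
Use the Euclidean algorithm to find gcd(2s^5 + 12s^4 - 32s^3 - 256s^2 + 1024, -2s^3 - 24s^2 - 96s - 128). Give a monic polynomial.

s^3 + 12s^2 + 48s + 64

Apply the Euclidean algorithm:
  2s^5 + 12s^4 - 32s^3 - 256s^2 + 1024 = (-s^2 + 6s - 8)(-2s^3 - 24s^2 - 96s - 128) + (0)
Last nonzero remainder: -2s^3 - 24s^2 - 96s - 128. Dividing through by -2 gives the monic gcd s^3 + 12s^2 + 48s + 64.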